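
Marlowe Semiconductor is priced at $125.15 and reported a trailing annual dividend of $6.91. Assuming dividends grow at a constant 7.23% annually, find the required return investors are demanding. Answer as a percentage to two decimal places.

Rearranging the constant-growth DDM: r = D₁/P₀ + g.
D₁ = 6.91 × (1 + 0.0723) = 7.4096.
r = 7.4096 / 125.15 + 0.0723 = 0.05921 + 0.0723 = 0.13151

13.15%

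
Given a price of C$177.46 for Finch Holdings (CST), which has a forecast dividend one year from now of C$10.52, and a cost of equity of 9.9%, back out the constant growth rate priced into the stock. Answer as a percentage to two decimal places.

From P₀ = D₁/(r − g), the implied growth is g = r − D₁/P₀.
g = 0.099 − 10.52/177.46 = 0.099 − 0.05928 = 0.03972

3.97%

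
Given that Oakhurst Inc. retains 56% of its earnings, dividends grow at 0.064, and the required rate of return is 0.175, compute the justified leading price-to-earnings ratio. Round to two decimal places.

Payout ratio b = 1 − 0.56 = 0.44.
Justified leading P/E = b/(r−g) = 0.44/(0.175−0.064) = 3.9640

3.96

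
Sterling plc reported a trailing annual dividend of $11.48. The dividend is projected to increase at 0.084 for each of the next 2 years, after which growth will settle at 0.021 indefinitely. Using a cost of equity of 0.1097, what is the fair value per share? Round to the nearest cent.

Two-stage DDM. Project D₁…D_2 at 0.084, terminal growth 0.021, discount at r = 0.1097.
D_1 = 12.4443
D_2 = 13.4896
Terminal value at t=2: TV = D_3/(r−g) = 13.7729/(0.1097−0.021) = 155.2754
P₀ = 12.4443/(1+0.1097)^1 + 13.4896/(1+0.1097)^2 + 155.2754/(1+0.1097)^2 = 148.2617

$148.26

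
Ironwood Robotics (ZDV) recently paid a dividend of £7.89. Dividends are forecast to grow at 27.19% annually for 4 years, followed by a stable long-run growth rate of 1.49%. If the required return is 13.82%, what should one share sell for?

Two-stage DDM. Project D₁…D_4 at 0.2719, terminal growth 0.0149, discount at r = 0.1382.
D_1 = 10.0353
D_2 = 12.7639
D_3 = 16.2344
D_4 = 20.6485
Terminal value at t=4: TV = D_5/(r−g) = 20.9562/(0.1382−0.0149) = 169.9609
P₀ = 10.0353/(1+0.1382)^1 + 12.7639/(1+0.1382)^2 + 16.2344/(1+0.1382)^3 + 20.6485/(1+0.1382)^4 + 169.9609/(1+0.1382)^4 = 143.2508

£143.25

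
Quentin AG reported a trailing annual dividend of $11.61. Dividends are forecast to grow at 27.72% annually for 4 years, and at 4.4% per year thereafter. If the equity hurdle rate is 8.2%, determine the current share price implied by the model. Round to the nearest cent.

Two-stage DDM. Project D₁…D_4 at 0.2772, terminal growth 0.044, discount at r = 0.082.
D_1 = 14.8283
D_2 = 18.9387
D_3 = 24.1885
D_4 = 30.8936
Terminal value at t=4: TV = D_5/(r−g) = 32.2529/(0.082−0.044) = 848.7597
P₀ = 14.8283/(1+0.082)^1 + 18.9387/(1+0.082)^2 + 24.1885/(1+0.082)^3 + 30.8936/(1+0.082)^4 + 848.7597/(1+0.082)^4 = 690.7808

$690.78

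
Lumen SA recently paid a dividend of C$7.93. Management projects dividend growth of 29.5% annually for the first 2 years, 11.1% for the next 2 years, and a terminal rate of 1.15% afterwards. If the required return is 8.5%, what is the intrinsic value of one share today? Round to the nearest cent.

Three-stage DDM. Project D₁…D_4; terminal Gordon value at t=4 with g = 0.0115; discount at r = 0.085.
D_1 = 10.2693
D_2 = 13.2988
D_3 = 14.7750
D_4 = 16.4150
TV_4 = 16.6038/(0.085−0.0115) = 225.9016
P₀ = Σ Dₜ/(1+r)ᵗ + TV_4/(1+r)^4 = 207.1785

C$207.18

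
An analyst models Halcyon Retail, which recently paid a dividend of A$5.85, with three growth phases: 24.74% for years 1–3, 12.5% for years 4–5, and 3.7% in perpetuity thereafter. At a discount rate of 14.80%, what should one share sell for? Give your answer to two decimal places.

Three-stage DDM. Project D₁…D_5; terminal Gordon value at t=5 with g = 0.037; discount at r = 0.148.
D_1 = 7.2973
D_2 = 9.1026
D_3 = 11.3546
D_4 = 12.7740
D_5 = 14.3707
TV_5 = 14.9024/(0.148−0.037) = 134.2561
P₀ = Σ Dₜ/(1+r)ᵗ + TV_5/(1+r)^5 = 102.6627

A$102.66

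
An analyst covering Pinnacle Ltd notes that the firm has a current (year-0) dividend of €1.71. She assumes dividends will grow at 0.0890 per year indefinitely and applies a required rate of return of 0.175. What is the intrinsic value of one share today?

€21.65

Gordon growth model: P₀ = D₁/(r − g). D₁ = 1.71 × (1 + 0.089) = 1.8622.
P₀ = 1.8622 / (0.175 − 0.089) = 1.8622 / 0.086 = 21.6534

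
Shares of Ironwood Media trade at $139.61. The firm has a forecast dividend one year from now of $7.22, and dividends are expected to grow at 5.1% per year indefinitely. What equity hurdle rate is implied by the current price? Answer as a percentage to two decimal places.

10.27%

Rearranging the constant-growth DDM: r = D₁/P₀ + g.
r = 7.2200 / 139.61 + 0.051 = 0.05172 + 0.051 = 0.10272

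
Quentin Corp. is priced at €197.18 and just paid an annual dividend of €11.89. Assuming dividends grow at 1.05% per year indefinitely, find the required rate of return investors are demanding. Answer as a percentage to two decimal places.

Rearranging the constant-growth DDM: r = D₁/P₀ + g.
D₁ = 11.89 × (1 + 0.0105) = 12.0148.
r = 12.0148 / 197.18 + 0.0105 = 0.06093 + 0.0105 = 0.07143

7.14%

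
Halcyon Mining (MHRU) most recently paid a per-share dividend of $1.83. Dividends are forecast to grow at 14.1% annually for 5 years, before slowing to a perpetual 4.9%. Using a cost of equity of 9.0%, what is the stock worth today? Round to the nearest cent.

Two-stage DDM. Project D₁…D_5 at 0.141, terminal growth 0.049, discount at r = 0.09.
D_1 = 2.0880
D_2 = 2.3824
D_3 = 2.7184
D_4 = 3.1017
D_5 = 3.5390
Terminal value at t=5: TV = D_6/(r−g) = 3.7124/(0.09−0.049) = 90.5463
P₀ = 2.0880/(1+0.09)^1 + 2.3824/(1+0.09)^2 + 2.7184/(1+0.09)^3 + 3.1017/(1+0.09)^4 + 3.5390/(1+0.09)^5 + 90.5463/(1+0.09)^5 = 69.3663

$69.37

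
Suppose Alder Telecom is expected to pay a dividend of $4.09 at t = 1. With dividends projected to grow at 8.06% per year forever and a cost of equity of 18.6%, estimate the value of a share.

$38.80

Gordon growth model: P₀ = D₁/(r − g), with D₁ = 4.09 given directly.
P₀ = 4.0900 / (0.186 − 0.0806) = 4.0900 / 0.1054 = 38.8046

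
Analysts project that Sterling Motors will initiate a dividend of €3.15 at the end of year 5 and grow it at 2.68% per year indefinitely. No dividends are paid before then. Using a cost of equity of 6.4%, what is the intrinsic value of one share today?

€66.07

Deferred-dividend DDM. At t=4 the remaining stream is a growing perpetuity with first payment D_5 = 3.15.
V_4 = D_5/(r−g) = 3.15/(0.064−0.0268) = 84.6774
P₀ = V_4/(1+r)^4 = 84.6774/(1+0.064)^4 = 66.0695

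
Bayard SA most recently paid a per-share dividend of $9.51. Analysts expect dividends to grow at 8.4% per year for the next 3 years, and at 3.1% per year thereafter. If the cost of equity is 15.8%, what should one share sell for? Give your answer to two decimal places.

$88.36

Two-stage DDM. Project D₁…D_3 at 0.084, terminal growth 0.031, discount at r = 0.158.
D_1 = 10.3088
D_2 = 11.1748
D_3 = 12.1135
Terminal value at t=3: TV = D_4/(r−g) = 12.4890/(0.158−0.031) = 98.3384
P₀ = 10.3088/(1+0.158)^1 + 11.1748/(1+0.158)^2 + 12.1135/(1+0.158)^3 + 98.3384/(1+0.158)^3 = 88.3648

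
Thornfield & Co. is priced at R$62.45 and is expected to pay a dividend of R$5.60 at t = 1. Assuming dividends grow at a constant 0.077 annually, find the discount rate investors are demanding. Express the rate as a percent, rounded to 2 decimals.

Rearranging the constant-growth DDM: r = D₁/P₀ + g.
r = 5.6000 / 62.45 + 0.077 = 0.08967 + 0.077 = 0.16667

16.67%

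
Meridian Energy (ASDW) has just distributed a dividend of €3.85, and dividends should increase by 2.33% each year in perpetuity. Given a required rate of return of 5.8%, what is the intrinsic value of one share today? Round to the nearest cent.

€113.54

Gordon growth model: P₀ = D₁/(r − g). D₁ = 3.85 × (1 + 0.0233) = 3.9397.
P₀ = 3.9397 / (0.058 − 0.0233) = 3.9397 / 0.0347 = 113.5362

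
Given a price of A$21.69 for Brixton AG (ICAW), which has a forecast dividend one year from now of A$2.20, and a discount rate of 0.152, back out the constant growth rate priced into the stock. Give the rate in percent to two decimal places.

5.06%

From P₀ = D₁/(r − g), the implied growth is g = r − D₁/P₀.
g = 0.152 − 2.20/21.69 = 0.152 − 0.10143 = 0.05057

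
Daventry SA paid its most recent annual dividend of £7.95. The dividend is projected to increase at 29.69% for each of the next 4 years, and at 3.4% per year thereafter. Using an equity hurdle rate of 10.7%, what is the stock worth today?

£260.11

Two-stage DDM. Project D₁…D_4 at 0.2969, terminal growth 0.034, discount at r = 0.107.
D_1 = 10.3104
D_2 = 13.3715
D_3 = 17.3415
D_4 = 22.4902
Terminal value at t=4: TV = D_5/(r−g) = 23.2549/(0.107−0.034) = 318.5597
P₀ = 10.3104/(1+0.107)^1 + 13.3715/(1+0.107)^2 + 17.3415/(1+0.107)^3 + 22.4902/(1+0.107)^4 + 318.5597/(1+0.107)^4 = 260.1140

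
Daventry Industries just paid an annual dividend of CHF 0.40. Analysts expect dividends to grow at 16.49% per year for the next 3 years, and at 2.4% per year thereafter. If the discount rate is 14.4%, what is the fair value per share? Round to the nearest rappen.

Two-stage DDM. Project D₁…D_3 at 0.1649, terminal growth 0.024, discount at r = 0.144.
D_1 = 0.4660
D_2 = 0.5428
D_3 = 0.6323
Terminal value at t=3: TV = D_4/(r−g) = 0.6475/(0.144−0.024) = 5.3957
P₀ = 0.4660/(1+0.144)^1 + 0.5428/(1+0.144)^2 + 0.6323/(1+0.144)^3 + 5.3957/(1+0.144)^3 = 4.8482

CHF 4.85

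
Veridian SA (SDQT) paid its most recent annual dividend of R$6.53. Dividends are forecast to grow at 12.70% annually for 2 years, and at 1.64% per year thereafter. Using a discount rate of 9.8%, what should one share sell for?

R$99.27

Two-stage DDM. Project D₁…D_2 at 0.127, terminal growth 0.0164, discount at r = 0.098.
D_1 = 7.3593
D_2 = 8.2939
Terminal value at t=2: TV = D_3/(r−g) = 8.4300/(0.098−0.0164) = 103.3084
P₀ = 7.3593/(1+0.098)^1 + 8.2939/(1+0.098)^2 + 103.3084/(1+0.098)^2 = 99.2721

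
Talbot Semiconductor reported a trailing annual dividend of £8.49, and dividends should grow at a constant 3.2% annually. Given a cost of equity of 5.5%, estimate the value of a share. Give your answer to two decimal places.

£380.94

Gordon growth model: P₀ = D₁/(r − g). D₁ = 8.49 × (1 + 0.032) = 8.7617.
P₀ = 8.7617 / (0.055 − 0.032) = 8.7617 / 0.023 = 380.9426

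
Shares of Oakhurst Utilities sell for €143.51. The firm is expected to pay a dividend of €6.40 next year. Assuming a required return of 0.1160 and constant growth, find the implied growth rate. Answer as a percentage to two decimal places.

7.14%

From P₀ = D₁/(r − g), the implied growth is g = r − D₁/P₀.
g = 0.116 − 6.40/143.51 = 0.116 − 0.04460 = 0.07140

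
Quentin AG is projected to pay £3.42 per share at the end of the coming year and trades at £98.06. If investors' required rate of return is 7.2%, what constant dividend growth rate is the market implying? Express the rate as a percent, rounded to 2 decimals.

From P₀ = D₁/(r − g), the implied growth is g = r − D₁/P₀.
g = 0.072 − 3.42/98.06 = 0.072 − 0.03488 = 0.03712

3.71%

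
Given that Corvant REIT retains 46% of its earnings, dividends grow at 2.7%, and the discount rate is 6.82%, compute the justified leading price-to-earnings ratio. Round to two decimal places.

13.11

Payout ratio b = 1 − 0.46 = 0.54.
Justified leading P/E = b/(r−g) = 0.54/(0.0682−0.027) = 13.1068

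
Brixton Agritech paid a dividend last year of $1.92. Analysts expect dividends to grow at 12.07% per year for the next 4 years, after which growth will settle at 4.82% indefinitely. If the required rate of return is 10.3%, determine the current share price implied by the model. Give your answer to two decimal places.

Two-stage DDM. Project D₁…D_4 at 0.1207, terminal growth 0.0482, discount at r = 0.103.
D_1 = 2.1517
D_2 = 2.4115
D_3 = 2.7025
D_4 = 3.0287
Terminal value at t=4: TV = D_5/(r−g) = 3.1747/(0.103−0.0482) = 57.9325
P₀ = 2.1517/(1+0.103)^1 + 2.4115/(1+0.103)^2 + 2.7025/(1+0.103)^3 + 3.0287/(1+0.103)^4 + 57.9325/(1+0.103)^4 = 47.1330

$47.13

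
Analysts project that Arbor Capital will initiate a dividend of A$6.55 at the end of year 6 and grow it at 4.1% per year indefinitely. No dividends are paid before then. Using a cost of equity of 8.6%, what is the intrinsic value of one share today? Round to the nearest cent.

Deferred-dividend DDM. At t=5 the remaining stream is a growing perpetuity with first payment D_6 = 6.55.
V_5 = D_6/(r−g) = 6.55/(0.086−0.041) = 145.5556
P₀ = V_5/(1+r)^5 = 145.5556/(1+0.086)^5 = 96.3562

A$96.36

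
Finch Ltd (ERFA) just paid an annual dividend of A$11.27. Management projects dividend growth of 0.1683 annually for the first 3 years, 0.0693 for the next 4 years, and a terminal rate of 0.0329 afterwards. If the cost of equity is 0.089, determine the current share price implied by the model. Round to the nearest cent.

Three-stage DDM. Project D₁…D_7; terminal Gordon value at t=7 with g = 0.0329; discount at r = 0.089.
D_1 = 13.1667
D_2 = 15.3827
D_3 = 17.9716
D_4 = 19.2170
D_5 = 20.5488
D_6 = 21.9728
D_7 = 23.4955
TV_7 = 24.2685/(0.089−0.0329) = 432.5942
P₀ = Σ Dₜ/(1+r)ᵗ + TV_7/(1+r)^7 = 330.3370

A$330.34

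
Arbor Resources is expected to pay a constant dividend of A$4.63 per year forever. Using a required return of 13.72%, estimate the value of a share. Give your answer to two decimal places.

Zero-growth DDM (perpetuity): P₀ = D/r = 4.63 / 0.1372 = 33.7464

A$33.75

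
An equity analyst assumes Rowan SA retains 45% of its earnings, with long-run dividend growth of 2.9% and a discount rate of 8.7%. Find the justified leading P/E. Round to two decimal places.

Payout ratio b = 1 − 0.45 = 0.55.
Justified leading P/E = b/(r−g) = 0.55/(0.087−0.029) = 9.4828

9.48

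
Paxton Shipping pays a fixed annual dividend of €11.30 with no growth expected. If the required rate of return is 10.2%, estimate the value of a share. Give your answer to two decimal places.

€110.78

Zero-growth DDM (perpetuity): P₀ = D/r = 11.30 / 0.102 = 110.7843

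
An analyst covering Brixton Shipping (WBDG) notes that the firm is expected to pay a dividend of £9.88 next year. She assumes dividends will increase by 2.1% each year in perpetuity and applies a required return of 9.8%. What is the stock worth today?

£128.31

Gordon growth model: P₀ = D₁/(r − g), with D₁ = 9.88 given directly.
P₀ = 9.8800 / (0.098 − 0.021) = 9.8800 / 0.077 = 128.3117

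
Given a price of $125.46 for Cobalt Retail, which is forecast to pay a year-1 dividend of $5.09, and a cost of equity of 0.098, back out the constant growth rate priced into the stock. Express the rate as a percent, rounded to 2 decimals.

5.74%

From P₀ = D₁/(r − g), the implied growth is g = r − D₁/P₀.
g = 0.098 − 5.09/125.46 = 0.098 − 0.04057 = 0.05743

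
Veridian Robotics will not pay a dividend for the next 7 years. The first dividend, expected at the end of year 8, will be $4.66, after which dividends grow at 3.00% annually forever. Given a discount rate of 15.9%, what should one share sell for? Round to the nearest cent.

Deferred-dividend DDM. At t=7 the remaining stream is a growing perpetuity with first payment D_8 = 4.66.
V_7 = D_8/(r−g) = 4.66/(0.159−0.03) = 36.1240
P₀ = V_7/(1+r)^7 = 36.1240/(1+0.159)^7 = 12.8591

$12.86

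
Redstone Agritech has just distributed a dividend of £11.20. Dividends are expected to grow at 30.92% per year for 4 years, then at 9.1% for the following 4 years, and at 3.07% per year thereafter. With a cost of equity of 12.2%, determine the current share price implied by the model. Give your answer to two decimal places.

£353.88

Three-stage DDM. Project D₁…D_8; terminal Gordon value at t=8 with g = 0.0307; discount at r = 0.122.
D_1 = 14.6630
D_2 = 19.1969
D_3 = 25.1325
D_4 = 32.9035
D_5 = 35.8977
D_6 = 39.1644
D_7 = 42.7284
D_8 = 46.6166
TV_8 = 48.0478/(0.122−0.0307) = 526.2626
P₀ = Σ Dₜ/(1+r)ᵗ + TV_8/(1+r)^8 = 353.8778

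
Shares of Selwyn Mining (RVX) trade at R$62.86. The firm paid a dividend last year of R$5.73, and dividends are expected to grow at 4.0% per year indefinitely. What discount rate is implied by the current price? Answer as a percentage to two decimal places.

13.48%

Rearranging the constant-growth DDM: r = D₁/P₀ + g.
D₁ = 5.73 × (1 + 0.04) = 5.9592.
r = 5.9592 / 62.86 + 0.04 = 0.09480 + 0.04 = 0.13480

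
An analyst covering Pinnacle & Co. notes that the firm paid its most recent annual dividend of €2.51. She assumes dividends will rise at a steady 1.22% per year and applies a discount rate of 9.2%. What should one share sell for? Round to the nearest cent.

€31.84

Gordon growth model: P₀ = D₁/(r − g). D₁ = 2.51 × (1 + 0.0122) = 2.5406.
P₀ = 2.5406 / (0.092 − 0.0122) = 2.5406 / 0.0798 = 31.8374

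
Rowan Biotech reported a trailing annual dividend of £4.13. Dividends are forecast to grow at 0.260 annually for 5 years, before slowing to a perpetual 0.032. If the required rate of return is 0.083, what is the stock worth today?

Two-stage DDM. Project D₁…D_5 at 0.26, terminal growth 0.032, discount at r = 0.083.
D_1 = 5.2038
D_2 = 6.5568
D_3 = 8.2616
D_4 = 10.4096
D_5 = 13.1160
Terminal value at t=5: TV = D_6/(r−g) = 13.5358/(0.083−0.032) = 265.4070
P₀ = 5.2038/(1+0.083)^1 + 6.5568/(1+0.083)^2 + 8.2616/(1+0.083)^3 + 10.4096/(1+0.083)^4 + 13.1160/(1+0.083)^5 + 265.4070/(1+0.083)^5 = 211.4132

£211.41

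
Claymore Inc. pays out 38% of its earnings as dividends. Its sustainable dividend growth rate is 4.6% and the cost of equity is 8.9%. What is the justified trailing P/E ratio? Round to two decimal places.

9.24

Justified trailing P/E = b(1+g)/(r−g) = 0.38×(1+0.046)/(0.089−0.046) = 9.2437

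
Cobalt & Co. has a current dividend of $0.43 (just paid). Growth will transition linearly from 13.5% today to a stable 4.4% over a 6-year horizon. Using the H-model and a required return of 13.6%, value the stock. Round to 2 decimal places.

$6.16

H-model: P₀ = D₀[(1+g_L) + H(g_S−g_L)]/(r−g_L), with H = 6/2 = 3.
P₀ = 0.43 × [(1+0.044) + 3×(0.135−0.044)] / (0.136−0.044)
   = 0.43 × 1.3170 / 0.092 = 6.1555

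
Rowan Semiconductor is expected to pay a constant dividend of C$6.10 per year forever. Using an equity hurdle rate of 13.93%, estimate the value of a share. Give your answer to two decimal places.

Zero-growth DDM (perpetuity): P₀ = D/r = 6.10 / 0.1393 = 43.7904

C$43.79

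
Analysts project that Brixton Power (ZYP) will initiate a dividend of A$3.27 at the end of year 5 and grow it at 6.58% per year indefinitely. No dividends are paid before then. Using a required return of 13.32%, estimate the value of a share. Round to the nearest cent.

A$29.42

Deferred-dividend DDM. At t=4 the remaining stream is a growing perpetuity with first payment D_5 = 3.27.
V_4 = D_5/(r−g) = 3.27/(0.1332−0.0658) = 48.5163
P₀ = V_4/(1+r)^4 = 48.5163/(1+0.1332)^4 = 29.4213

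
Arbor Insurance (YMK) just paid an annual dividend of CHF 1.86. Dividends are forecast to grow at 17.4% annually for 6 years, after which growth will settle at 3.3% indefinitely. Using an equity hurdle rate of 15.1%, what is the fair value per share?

CHF 30.30

Two-stage DDM. Project D₁…D_6 at 0.174, terminal growth 0.033, discount at r = 0.151.
D_1 = 2.1836
D_2 = 2.5636
D_3 = 3.0097
D_4 = 3.5333
D_5 = 4.1481
D_6 = 4.8699
Terminal value at t=6: TV = D_7/(r−g) = 5.0306/(0.151−0.033) = 42.6324
P₀ = 2.1836/(1+0.151)^1 + 2.5636/(1+0.151)^2 + 3.0097/(1+0.151)^3 + 3.5333/(1+0.151)^4 + 4.1481/(1+0.151)^5 + 4.8699/(1+0.151)^6 + 42.6324/(1+0.151)^6 = 30.3023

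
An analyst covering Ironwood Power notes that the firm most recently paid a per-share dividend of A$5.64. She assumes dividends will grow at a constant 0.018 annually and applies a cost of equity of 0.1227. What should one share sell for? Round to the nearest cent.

A$54.84

Gordon growth model: P₀ = D₁/(r − g). D₁ = 5.64 × (1 + 0.018) = 5.7415.
P₀ = 5.7415 / (0.1227 − 0.018) = 5.7415 / 0.1047 = 54.8378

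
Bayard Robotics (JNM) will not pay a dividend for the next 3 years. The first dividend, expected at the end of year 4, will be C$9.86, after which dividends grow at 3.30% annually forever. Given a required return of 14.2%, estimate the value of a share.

C$60.74

Deferred-dividend DDM. At t=3 the remaining stream is a growing perpetuity with first payment D_4 = 9.86.
V_3 = D_4/(r−g) = 9.86/(0.142−0.033) = 90.4587
P₀ = V_3/(1+r)^3 = 90.4587/(1+0.142)^3 = 60.7368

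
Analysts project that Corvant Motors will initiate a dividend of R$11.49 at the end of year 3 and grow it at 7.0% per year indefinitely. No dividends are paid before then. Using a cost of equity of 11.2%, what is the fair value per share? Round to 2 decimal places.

R$221.24

Deferred-dividend DDM. At t=2 the remaining stream is a growing perpetuity with first payment D_3 = 11.49.
V_2 = D_3/(r−g) = 11.49/(0.112−0.07) = 273.5714
P₀ = V_2/(1+r)^2 = 273.5714/(1+0.112)^2 = 221.2387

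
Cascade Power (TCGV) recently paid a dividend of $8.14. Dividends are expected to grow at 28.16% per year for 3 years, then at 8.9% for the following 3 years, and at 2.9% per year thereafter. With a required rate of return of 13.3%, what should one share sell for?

$167.58

Three-stage DDM. Project D₁…D_6; terminal Gordon value at t=6 with g = 0.029; discount at r = 0.133.
D_1 = 10.4322
D_2 = 13.3699
D_3 = 17.1349
D_4 = 18.6599
D_5 = 20.3207
D_6 = 22.1292
TV_6 = 22.7709/(0.133−0.029) = 218.9513
P₀ = Σ Dₜ/(1+r)ᵗ + TV_6/(1+r)^6 = 167.5798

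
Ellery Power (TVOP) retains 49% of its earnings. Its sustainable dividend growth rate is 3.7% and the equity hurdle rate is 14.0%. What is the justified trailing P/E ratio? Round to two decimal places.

Payout ratio b = 1 − 0.49 = 0.51.
Justified trailing P/E = b(1+g)/(r−g) = 0.51×(1+0.037)/(0.14−0.037) = 5.1347

5.13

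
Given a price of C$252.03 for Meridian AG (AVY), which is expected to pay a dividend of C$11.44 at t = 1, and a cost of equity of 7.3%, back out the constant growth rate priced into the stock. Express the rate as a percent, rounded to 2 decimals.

From P₀ = D₁/(r − g), the implied growth is g = r − D₁/P₀.
g = 0.073 − 11.44/252.03 = 0.073 − 0.04539 = 0.02761

2.76%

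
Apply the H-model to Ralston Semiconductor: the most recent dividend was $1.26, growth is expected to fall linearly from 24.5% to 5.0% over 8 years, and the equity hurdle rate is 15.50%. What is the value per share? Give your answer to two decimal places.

H-model: P₀ = D₀[(1+g_L) + H(g_S−g_L)]/(r−g_L), with H = 8/2 = 4.
P₀ = 1.26 × [(1+0.05) + 4×(0.245−0.05)] / (0.155−0.05)
   = 1.26 × 1.8300 / 0.105 = 21.9600

$21.96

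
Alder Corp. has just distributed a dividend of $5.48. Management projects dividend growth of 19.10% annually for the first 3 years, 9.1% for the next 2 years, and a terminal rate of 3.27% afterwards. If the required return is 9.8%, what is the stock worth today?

$142.44

Three-stage DDM. Project D₁…D_5; terminal Gordon value at t=5 with g = 0.0327; discount at r = 0.098.
D_1 = 6.5267
D_2 = 7.7733
D_3 = 9.2580
D_4 = 10.1004
D_5 = 11.0196
TV_5 = 11.3799/(0.098−0.0327) = 174.2715
P₀ = Σ Dₜ/(1+r)ᵗ + TV_5/(1+r)^5 = 142.4375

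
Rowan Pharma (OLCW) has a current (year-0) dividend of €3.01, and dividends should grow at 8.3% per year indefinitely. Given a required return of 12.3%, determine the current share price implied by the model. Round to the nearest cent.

€81.50

Gordon growth model: P₀ = D₁/(r − g). D₁ = 3.01 × (1 + 0.083) = 3.2598.
P₀ = 3.2598 / (0.123 − 0.083) = 3.2598 / 0.04 = 81.4957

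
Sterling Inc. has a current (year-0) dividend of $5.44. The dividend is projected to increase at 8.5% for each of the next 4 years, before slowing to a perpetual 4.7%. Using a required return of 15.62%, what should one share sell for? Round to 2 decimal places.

Two-stage DDM. Project D₁…D_4 at 0.085, terminal growth 0.047, discount at r = 0.1562.
D_1 = 5.9024
D_2 = 6.4041
D_3 = 6.9485
D_4 = 7.5391
Terminal value at t=4: TV = D_5/(r−g) = 7.8934/(0.1562−0.047) = 72.2840
P₀ = 5.9024/(1+0.1562)^1 + 6.4041/(1+0.1562)^2 + 6.9485/(1+0.1562)^3 + 7.5391/(1+0.1562)^4 + 72.2840/(1+0.1562)^4 = 59.0592

$59.06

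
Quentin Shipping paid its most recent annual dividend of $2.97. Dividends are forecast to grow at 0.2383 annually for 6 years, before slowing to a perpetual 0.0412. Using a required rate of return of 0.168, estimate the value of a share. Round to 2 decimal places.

Two-stage DDM. Project D₁…D_6 at 0.2383, terminal growth 0.0412, discount at r = 0.168.
D_1 = 3.6778
D_2 = 4.5542
D_3 = 5.6394
D_4 = 6.9833
D_5 = 8.6474
D_6 = 10.7081
Terminal value at t=6: TV = D_7/(r−g) = 11.1493/(0.168−0.0412) = 87.9279
P₀ = 3.6778/(1+0.168)^1 + 4.5542/(1+0.168)^2 + 5.6394/(1+0.168)^3 + 6.9833/(1+0.168)^4 + 8.6474/(1+0.168)^5 + 10.7081/(1+0.168)^6 + 87.9279/(1+0.168)^6 = 56.6054

$56.61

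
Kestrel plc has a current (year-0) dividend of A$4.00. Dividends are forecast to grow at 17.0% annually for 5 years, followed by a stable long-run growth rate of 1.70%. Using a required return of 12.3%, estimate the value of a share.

Two-stage DDM. Project D₁…D_5 at 0.17, terminal growth 0.017, discount at r = 0.123.
D_1 = 4.6800
D_2 = 5.4756
D_3 = 6.4065
D_4 = 7.4955
D_5 = 8.7698
Terminal value at t=5: TV = D_6/(r−g) = 8.9189/(0.123−0.017) = 84.1404
P₀ = 4.6800/(1+0.123)^1 + 5.4756/(1+0.123)^2 + 6.4065/(1+0.123)^3 + 7.4955/(1+0.123)^4 + 8.7698/(1+0.123)^5 + 84.1404/(1+0.123)^5 = 69.7649

A$69.76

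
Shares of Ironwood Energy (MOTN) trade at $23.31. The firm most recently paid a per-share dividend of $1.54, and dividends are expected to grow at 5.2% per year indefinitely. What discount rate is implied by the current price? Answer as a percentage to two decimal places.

Rearranging the constant-growth DDM: r = D₁/P₀ + g.
D₁ = 1.54 × (1 + 0.052) = 1.6201.
r = 1.6201 / 23.31 + 0.052 = 0.06950 + 0.052 = 0.12150

12.15%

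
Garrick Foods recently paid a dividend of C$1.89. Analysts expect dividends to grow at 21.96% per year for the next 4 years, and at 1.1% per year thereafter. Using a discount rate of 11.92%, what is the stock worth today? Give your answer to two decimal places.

C$34.32

Two-stage DDM. Project D₁…D_4 at 0.2196, terminal growth 0.011, discount at r = 0.1192.
D_1 = 2.3050
D_2 = 2.8112
D_3 = 3.4286
D_4 = 4.1815
Terminal value at t=4: TV = D_5/(r−g) = 4.2275/(0.1192−0.011) = 39.0711
P₀ = 2.3050/(1+0.1192)^1 + 2.8112/(1+0.1192)^2 + 3.4286/(1+0.1192)^3 + 4.1815/(1+0.1192)^4 + 39.0711/(1+0.1192)^4 = 34.3159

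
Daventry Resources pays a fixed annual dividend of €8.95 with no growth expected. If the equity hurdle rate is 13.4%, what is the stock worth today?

Zero-growth DDM (perpetuity): P₀ = D/r = 8.95 / 0.134 = 66.7910

€66.79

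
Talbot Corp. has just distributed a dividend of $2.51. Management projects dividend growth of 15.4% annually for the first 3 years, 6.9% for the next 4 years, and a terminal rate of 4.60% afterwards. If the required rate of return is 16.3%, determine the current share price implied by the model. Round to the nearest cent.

Three-stage DDM. Project D₁…D_7; terminal Gordon value at t=7 with g = 0.046; discount at r = 0.163.
D_1 = 2.8965
D_2 = 3.3426
D_3 = 3.8574
D_4 = 4.1235
D_5 = 4.4081
D_6 = 4.7122
D_7 = 5.0373
TV_7 = 5.2691/(0.163−0.046) = 45.0348
P₀ = Σ Dₜ/(1+r)ᵗ + TV_7/(1+r)^7 = 31.0437

$31.04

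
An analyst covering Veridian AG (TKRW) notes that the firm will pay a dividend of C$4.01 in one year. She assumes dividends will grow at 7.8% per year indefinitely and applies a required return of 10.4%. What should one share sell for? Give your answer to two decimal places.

Gordon growth model: P₀ = D₁/(r − g), with D₁ = 4.01 given directly.
P₀ = 4.0100 / (0.104 − 0.078) = 4.0100 / 0.026 = 154.2308

C$154.23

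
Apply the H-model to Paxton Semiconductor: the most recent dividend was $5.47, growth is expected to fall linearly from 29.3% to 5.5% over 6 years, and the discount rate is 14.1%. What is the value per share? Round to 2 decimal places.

H-model: P₀ = D₀[(1+g_L) + H(g_S−g_L)]/(r−g_L), with H = 6/2 = 3.
P₀ = 5.47 × [(1+0.055) + 3×(0.293−0.055)] / (0.141−0.055)
   = 5.47 × 1.7690 / 0.086 = 112.5166

$112.52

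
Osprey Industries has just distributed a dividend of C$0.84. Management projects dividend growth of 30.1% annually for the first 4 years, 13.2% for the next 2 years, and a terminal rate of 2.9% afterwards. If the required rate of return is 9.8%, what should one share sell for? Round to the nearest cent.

C$34.94

Three-stage DDM. Project D₁…D_6; terminal Gordon value at t=6 with g = 0.029; discount at r = 0.098.
D_1 = 1.0928
D_2 = 1.4218
D_3 = 1.8497
D_4 = 2.4065
D_5 = 2.7242
D_6 = 3.0838
TV_6 = 3.1732/(0.098−0.029) = 45.9883
P₀ = Σ Dₜ/(1+r)ᵗ + TV_6/(1+r)^6 = 34.9386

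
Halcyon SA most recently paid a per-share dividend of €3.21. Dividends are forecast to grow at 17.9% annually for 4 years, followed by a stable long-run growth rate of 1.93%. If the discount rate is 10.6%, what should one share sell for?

€63.84

Two-stage DDM. Project D₁…D_4 at 0.179, terminal growth 0.0193, discount at r = 0.106.
D_1 = 3.7846
D_2 = 4.4620
D_3 = 5.2607
D_4 = 6.2024
Terminal value at t=4: TV = D_5/(r−g) = 6.3221/(0.106−0.0193) = 72.9194
P₀ = 3.7846/(1+0.106)^1 + 4.4620/(1+0.106)^2 + 5.2607/(1+0.106)^3 + 6.2024/(1+0.106)^4 + 72.9194/(1+0.106)^4 = 63.8362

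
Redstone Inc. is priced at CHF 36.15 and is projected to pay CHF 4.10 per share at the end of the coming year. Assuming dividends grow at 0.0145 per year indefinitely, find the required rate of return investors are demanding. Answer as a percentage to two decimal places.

Rearranging the constant-growth DDM: r = D₁/P₀ + g.
r = 4.1000 / 36.15 + 0.0145 = 0.11342 + 0.0145 = 0.12792

12.79%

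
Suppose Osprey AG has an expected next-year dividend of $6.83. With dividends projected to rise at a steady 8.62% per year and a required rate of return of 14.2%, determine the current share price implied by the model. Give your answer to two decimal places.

Gordon growth model: P₀ = D₁/(r − g), with D₁ = 6.83 given directly.
P₀ = 6.8300 / (0.142 − 0.0862) = 6.8300 / 0.0558 = 122.4014

$122.40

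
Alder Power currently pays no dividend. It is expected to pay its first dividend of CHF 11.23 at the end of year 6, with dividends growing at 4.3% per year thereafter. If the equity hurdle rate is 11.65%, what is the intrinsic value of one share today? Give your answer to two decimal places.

Deferred-dividend DDM. At t=5 the remaining stream is a growing perpetuity with first payment D_6 = 11.23.
V_5 = D_6/(r−g) = 11.23/(0.1165−0.043) = 152.7891
P₀ = V_5/(1+r)^5 = 152.7891/(1+0.1165)^5 = 88.0641

CHF 88.06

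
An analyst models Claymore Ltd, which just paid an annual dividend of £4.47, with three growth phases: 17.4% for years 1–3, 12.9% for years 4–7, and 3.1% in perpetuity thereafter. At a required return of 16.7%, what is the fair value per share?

Three-stage DDM. Project D₁…D_7; terminal Gordon value at t=7 with g = 0.031; discount at r = 0.167.
D_1 = 5.2478
D_2 = 6.1609
D_3 = 7.2329
D_4 = 8.1659
D_5 = 9.2193
D_6 = 10.4086
D_7 = 11.7513
TV_7 = 12.1156/(0.167−0.031) = 89.0856
P₀ = Σ Dₜ/(1+r)ᵗ + TV_7/(1+r)^7 = 60.5620

£60.56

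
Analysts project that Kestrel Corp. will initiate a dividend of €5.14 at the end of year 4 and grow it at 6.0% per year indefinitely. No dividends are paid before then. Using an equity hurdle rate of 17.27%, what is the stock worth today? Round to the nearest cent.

Deferred-dividend DDM. At t=3 the remaining stream is a growing perpetuity with first payment D_4 = 5.14.
V_3 = D_4/(r−g) = 5.14/(0.1727−0.06) = 45.6078
P₀ = V_3/(1+r)^3 = 45.6078/(1+0.1727)^3 = 28.2799

€28.28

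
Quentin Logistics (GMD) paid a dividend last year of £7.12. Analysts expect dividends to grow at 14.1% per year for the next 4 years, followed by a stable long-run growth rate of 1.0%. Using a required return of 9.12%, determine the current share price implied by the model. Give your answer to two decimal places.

£137.75

Two-stage DDM. Project D₁…D_4 at 0.141, terminal growth 0.01, discount at r = 0.0912.
D_1 = 8.1239
D_2 = 9.2694
D_3 = 10.5764
D_4 = 12.0676
Terminal value at t=4: TV = D_5/(r−g) = 12.1883/(0.0912−0.01) = 150.1025
P₀ = 8.1239/(1+0.0912)^1 + 9.2694/(1+0.0912)^2 + 10.5764/(1+0.0912)^3 + 12.0676/(1+0.0912)^4 + 150.1025/(1+0.0912)^4 = 137.7505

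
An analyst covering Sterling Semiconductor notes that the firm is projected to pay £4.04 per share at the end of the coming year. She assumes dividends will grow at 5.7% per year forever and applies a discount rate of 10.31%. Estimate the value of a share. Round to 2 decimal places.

£87.64

Gordon growth model: P₀ = D₁/(r − g), with D₁ = 4.04 given directly.
P₀ = 4.0400 / (0.1031 − 0.057) = 4.0400 / 0.0461 = 87.6356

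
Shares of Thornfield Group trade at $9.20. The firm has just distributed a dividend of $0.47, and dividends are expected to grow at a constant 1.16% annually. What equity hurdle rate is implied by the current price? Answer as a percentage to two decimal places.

Rearranging the constant-growth DDM: r = D₁/P₀ + g.
D₁ = 0.47 × (1 + 0.0116) = 0.4755.
r = 0.4755 / 9.20 + 0.0116 = 0.05168 + 0.0116 = 0.06328

6.33%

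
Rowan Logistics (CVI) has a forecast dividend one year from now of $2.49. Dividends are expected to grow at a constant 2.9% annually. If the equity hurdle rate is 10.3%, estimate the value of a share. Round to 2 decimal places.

$33.65

Gordon growth model: P₀ = D₁/(r − g), with D₁ = 2.49 given directly.
P₀ = 2.4900 / (0.103 − 0.029) = 2.4900 / 0.074 = 33.6486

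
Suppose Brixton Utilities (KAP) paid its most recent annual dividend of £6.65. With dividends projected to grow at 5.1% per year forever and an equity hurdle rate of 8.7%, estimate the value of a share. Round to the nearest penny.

Gordon growth model: P₀ = D₁/(r − g). D₁ = 6.65 × (1 + 0.051) = 6.9891.
P₀ = 6.9891 / (0.087 − 0.051) = 6.9891 / 0.036 = 194.1431

£194.14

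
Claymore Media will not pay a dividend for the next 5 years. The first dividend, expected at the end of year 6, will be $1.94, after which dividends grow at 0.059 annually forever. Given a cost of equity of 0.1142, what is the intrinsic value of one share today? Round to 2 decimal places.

Deferred-dividend DDM. At t=5 the remaining stream is a growing perpetuity with first payment D_6 = 1.94.
V_5 = D_6/(r−g) = 1.94/(0.1142−0.059) = 35.1449
P₀ = V_5/(1+r)^5 = 35.1449/(1+0.1142)^5 = 20.4667

$20.47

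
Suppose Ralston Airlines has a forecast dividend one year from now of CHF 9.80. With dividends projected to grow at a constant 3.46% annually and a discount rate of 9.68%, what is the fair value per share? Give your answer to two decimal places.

Gordon growth model: P₀ = D₁/(r − g), with D₁ = 9.80 given directly.
P₀ = 9.8000 / (0.0968 − 0.0346) = 9.8000 / 0.0622 = 157.5563

CHF 157.56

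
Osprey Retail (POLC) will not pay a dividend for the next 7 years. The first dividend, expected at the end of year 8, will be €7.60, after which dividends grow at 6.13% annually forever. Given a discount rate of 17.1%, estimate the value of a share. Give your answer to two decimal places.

Deferred-dividend DDM. At t=7 the remaining stream is a growing perpetuity with first payment D_8 = 7.60.
V_7 = D_8/(r−g) = 7.60/(0.171−0.0613) = 69.2799
P₀ = V_7/(1+r)^7 = 69.2799/(1+0.171)^7 = 22.9461

€22.95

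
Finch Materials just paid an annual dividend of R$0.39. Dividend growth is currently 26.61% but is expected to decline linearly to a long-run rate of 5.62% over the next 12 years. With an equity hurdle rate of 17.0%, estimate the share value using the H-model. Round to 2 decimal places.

H-model: P₀ = D₀[(1+g_L) + H(g_S−g_L)]/(r−g_L), with H = 12/2 = 6.
P₀ = 0.39 × [(1+0.0562) + 6×(0.2661−0.0562)] / (0.17−0.0562)
   = 0.39 × 2.3156 / 0.1138 = 7.9357

R$7.94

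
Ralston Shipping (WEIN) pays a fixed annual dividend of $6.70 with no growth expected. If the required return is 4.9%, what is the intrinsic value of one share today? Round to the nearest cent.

Zero-growth DDM (perpetuity): P₀ = D/r = 6.70 / 0.049 = 136.7347

$136.73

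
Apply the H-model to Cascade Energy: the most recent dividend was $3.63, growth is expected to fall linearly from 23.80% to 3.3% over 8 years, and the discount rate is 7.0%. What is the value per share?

H-model: P₀ = D₀[(1+g_L) + H(g_S−g_L)]/(r−g_L), with H = 8/2 = 4.
P₀ = 3.63 × [(1+0.033) + 4×(0.238−0.033)] / (0.07−0.033)
   = 3.63 × 1.8530 / 0.037 = 181.7943

$181.79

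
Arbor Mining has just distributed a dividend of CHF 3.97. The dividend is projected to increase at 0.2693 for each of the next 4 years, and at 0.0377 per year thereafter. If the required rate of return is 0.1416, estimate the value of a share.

CHF 81.44

Two-stage DDM. Project D₁…D_4 at 0.2693, terminal growth 0.0377, discount at r = 0.1416.
D_1 = 5.0391
D_2 = 6.3962
D_3 = 8.1186
D_4 = 10.3050
Terminal value at t=4: TV = D_5/(r−g) = 10.6935/(0.1416−0.0377) = 102.9210
P₀ = 5.0391/(1+0.1416)^1 + 6.3962/(1+0.1416)^2 + 8.1186/(1+0.1416)^3 + 10.3050/(1+0.1416)^4 + 102.9210/(1+0.1416)^4 = 81.4426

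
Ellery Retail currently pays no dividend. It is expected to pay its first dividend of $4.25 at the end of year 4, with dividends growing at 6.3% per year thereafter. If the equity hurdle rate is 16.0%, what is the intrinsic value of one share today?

Deferred-dividend DDM. At t=3 the remaining stream is a growing perpetuity with first payment D_4 = 4.25.
V_3 = D_4/(r−g) = 4.25/(0.16−0.063) = 43.8144
P₀ = V_3/(1+r)^3 = 43.8144/(1+0.16)^3 = 28.0701

$28.07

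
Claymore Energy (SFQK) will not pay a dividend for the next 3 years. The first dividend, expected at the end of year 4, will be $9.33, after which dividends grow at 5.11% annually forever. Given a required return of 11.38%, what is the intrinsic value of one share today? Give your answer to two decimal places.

$107.69

Deferred-dividend DDM. At t=3 the remaining stream is a growing perpetuity with first payment D_4 = 9.33.
V_3 = D_4/(r−g) = 9.33/(0.1138−0.0511) = 148.8038
P₀ = V_3/(1+r)^3 = 148.8038/(1+0.1138)^3 = 107.6942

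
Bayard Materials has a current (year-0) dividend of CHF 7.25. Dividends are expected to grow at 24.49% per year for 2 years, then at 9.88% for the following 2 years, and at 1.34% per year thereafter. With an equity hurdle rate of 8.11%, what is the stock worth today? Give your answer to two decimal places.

Three-stage DDM. Project D₁…D_4; terminal Gordon value at t=4 with g = 0.0134; discount at r = 0.0811.
D_1 = 9.0255
D_2 = 11.2359
D_3 = 12.3460
D_4 = 13.5658
TV_4 = 13.7475/(0.0811−0.0134) = 203.0657
P₀ = Σ Dₜ/(1+r)ᵗ + TV_4/(1+r)^4 = 186.3161

CHF 186.32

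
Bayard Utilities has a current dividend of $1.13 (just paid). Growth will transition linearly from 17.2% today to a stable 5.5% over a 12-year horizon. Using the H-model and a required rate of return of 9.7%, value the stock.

H-model: P₀ = D₀[(1+g_L) + H(g_S−g_L)]/(r−g_L), with H = 12/2 = 6.
P₀ = 1.13 × [(1+0.055) + 6×(0.172−0.055)] / (0.097−0.055)
   = 1.13 × 1.7570 / 0.042 = 47.2717

$47.27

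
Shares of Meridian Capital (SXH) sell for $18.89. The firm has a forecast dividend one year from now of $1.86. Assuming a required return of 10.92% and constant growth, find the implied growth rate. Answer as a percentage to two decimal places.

1.07%

From P₀ = D₁/(r − g), the implied growth is g = r − D₁/P₀.
g = 0.1092 − 1.86/18.89 = 0.1092 − 0.09846 = 0.01074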